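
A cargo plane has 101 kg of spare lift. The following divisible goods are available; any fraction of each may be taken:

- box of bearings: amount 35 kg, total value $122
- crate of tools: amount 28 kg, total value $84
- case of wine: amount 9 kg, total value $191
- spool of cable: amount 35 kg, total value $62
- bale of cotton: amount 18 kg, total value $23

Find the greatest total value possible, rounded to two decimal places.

448.37

Take in order of value per unit:
- case of wine (191/9 per unit): all 9 → value 191, running total 191.00
- box of bearings (122/35 per unit): all 35 → value 122, running total 313.00
- crate of tools (84/28 per unit): all 28 → value 84, running total 397.00
- spool of cable (62/35 per unit): 29 of 35 → value 29×62/35 = 51.3714, running total 448.37
Total 448.37.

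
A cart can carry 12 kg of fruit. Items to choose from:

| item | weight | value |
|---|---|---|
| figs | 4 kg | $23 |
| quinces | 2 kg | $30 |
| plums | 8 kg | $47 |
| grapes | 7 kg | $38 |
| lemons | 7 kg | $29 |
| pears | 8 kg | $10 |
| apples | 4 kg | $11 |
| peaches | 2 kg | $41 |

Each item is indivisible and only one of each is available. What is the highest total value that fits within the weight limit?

This is a 0/1 knapsack; check combinations near the capacity.
- quinces+plums+peaches: weight 2+8+2=12, value 30+47+41=118
- quinces+grapes+peaches: weight 2+7+2=11, value 30+38+41=109
- figs+quinces+apples+peaches: weight 4+2+4+2=12, value 23+30+11+41=105
Best: $118.

$118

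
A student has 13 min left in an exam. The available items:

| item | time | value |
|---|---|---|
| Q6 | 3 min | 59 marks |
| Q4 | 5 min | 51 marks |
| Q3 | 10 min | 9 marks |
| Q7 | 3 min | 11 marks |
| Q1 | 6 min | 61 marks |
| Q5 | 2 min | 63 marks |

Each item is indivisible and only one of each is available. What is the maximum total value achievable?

Check high-value combinations within 13 min:
- Q6+Q4+Q7+Q5: time 3+5+3+2=13, value 59+51+11+63=184
- Q6+Q1+Q5: time 3+6+2=11, value 59+61+63=183
- Q4+Q1+Q5: time 5+6+2=13, value 51+61+63=175
Best: 184 marks.

184 marks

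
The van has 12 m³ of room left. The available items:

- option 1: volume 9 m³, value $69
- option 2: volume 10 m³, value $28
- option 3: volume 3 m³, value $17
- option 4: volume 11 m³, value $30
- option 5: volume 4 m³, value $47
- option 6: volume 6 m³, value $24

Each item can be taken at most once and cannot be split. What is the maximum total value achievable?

This is a 0/1 knapsack; check combinations near the capacity.
- option 1+option 3: volume 9+3=12, value 69+17=86
- option 5+option 6: volume 4+6=10, value 47+24=71
- option 1: volume 9, value 69
- option 3+option 5: volume 3+4=7, value 17+47=64
- option 5: volume 4, value 47
Best: $86.

$86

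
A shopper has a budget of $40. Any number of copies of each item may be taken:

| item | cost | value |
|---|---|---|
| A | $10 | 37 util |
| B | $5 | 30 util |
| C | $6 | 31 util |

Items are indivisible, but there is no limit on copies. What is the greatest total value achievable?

240 util

Best value-per-unit is B at 30/5, and filling with it alone uses cost 8×5=40. No mix of the others beats 8×30 = 240.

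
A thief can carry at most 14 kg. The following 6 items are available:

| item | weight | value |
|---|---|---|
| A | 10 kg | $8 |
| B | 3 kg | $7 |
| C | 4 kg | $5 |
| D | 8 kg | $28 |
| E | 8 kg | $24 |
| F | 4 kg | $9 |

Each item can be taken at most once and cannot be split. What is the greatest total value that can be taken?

$37

This is a 0/1 knapsack; check combinations near the capacity.
- D+F: weight 8+4=12, value 28+9=37
- B+D: weight 3+8=11, value 7+28=35
- C+D: weight 4+8=12, value 5+28=33
- E+F: weight 8+4=12, value 24+9=33
- B+E: weight 3+8=11, value 7+24=31
Best: $37.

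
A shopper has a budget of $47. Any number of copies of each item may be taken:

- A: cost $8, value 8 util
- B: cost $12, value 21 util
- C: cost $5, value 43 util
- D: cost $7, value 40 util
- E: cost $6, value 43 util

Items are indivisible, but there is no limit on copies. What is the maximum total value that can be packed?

Best value-per-unit is C at 43/5, and filling with it alone uses cost 9×5=45. No mix of the others beats 9×43 = 387.

387 util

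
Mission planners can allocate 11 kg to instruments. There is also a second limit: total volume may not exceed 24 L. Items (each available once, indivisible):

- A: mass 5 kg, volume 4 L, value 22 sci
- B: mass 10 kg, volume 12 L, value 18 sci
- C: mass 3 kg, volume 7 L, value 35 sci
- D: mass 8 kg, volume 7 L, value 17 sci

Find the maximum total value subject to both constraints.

57 sci

Feasible sets respecting both limits:
- A+C: mass 8, volume 11, value 57
- C+D: mass 11, volume 14, value 52
- C: mass 3, volume 7, value 35
Best: 57 sci.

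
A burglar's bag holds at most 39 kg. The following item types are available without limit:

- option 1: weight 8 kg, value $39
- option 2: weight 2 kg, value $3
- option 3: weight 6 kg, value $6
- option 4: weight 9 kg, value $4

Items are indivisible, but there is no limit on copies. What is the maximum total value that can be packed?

Best value-per-unit is option 1 at 39/8; filling with it alone gives 4×39 = 156.
Optimal mix: 4×option 1 + 3×option 2 → weight 38, value 165.

$165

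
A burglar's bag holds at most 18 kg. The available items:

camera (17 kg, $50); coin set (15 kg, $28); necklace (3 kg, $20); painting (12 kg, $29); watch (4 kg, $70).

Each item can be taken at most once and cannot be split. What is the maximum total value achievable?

$99

Check high-value combinations within 18 kg:
- painting+watch: weight 12+4=16, value 29+70=99
- necklace+watch: weight 3+4=7, value 20+70=90
- watch: weight 4, value 70
- camera: weight 17, value 50
- necklace+painting: weight 3+12=15, value 20+29=49
Best: $99.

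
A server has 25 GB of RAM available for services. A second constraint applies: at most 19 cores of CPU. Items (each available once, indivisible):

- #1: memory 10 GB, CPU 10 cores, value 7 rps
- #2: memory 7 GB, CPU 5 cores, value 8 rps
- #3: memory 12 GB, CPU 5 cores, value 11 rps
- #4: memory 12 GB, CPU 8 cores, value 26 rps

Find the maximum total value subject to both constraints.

37 rps

Feasible sets respecting both limits:
- #3+#4: memory 24, CPU 13, value 37
- #2+#4: memory 19, CPU 13, value 34
- #1+#4: memory 22, CPU 18, value 33
Best: 37 rps.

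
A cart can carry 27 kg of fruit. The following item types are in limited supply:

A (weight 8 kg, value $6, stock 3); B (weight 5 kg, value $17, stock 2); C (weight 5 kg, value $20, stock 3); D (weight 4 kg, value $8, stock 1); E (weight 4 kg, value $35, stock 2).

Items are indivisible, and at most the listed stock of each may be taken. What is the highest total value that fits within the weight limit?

Best selections within weight 27 and stock limits:
- 3×C + 1×D + 2×E: weight 27, value 138
- 1×B + 2×C + 1×D + 2×E: weight 27, value 135
- 2×B + 1×C + 1×D + 2×E: weight 27, value 132
- 3×C + 2×E: weight 23, value 130
Best: $138.

$138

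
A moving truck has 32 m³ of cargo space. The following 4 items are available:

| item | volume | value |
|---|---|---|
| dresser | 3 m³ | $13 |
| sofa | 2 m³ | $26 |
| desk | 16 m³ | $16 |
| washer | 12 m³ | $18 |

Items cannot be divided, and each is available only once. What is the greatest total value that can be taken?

Check high-value combinations within 32 m³:
- sofa+desk+washer: volume 2+16+12=30, value 26+16+18=60
- dresser+sofa+washer: volume 3+2+12=17, value 13+26+18=57
- dresser+sofa+desk: volume 3+2+16=21, value 13+26+16=55
- dresser+desk+washer: volume 3+16+12=31, value 13+16+18=47
Best: $60.

$60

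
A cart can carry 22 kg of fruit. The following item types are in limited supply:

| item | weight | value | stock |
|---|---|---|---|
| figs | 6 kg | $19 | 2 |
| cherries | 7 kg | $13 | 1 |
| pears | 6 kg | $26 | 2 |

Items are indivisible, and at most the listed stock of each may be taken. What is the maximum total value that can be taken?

$71

Best selections within weight 22 and stock limits:
- 1×figs + 2×pears: weight 18, value 71
- 1×cherries + 2×pears: weight 19, value 65
- 2×figs + 1×pears: weight 18, value 64
Best: $71.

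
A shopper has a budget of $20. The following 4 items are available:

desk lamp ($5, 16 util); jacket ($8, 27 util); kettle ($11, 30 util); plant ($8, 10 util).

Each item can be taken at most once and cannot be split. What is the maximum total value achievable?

Check high-value combinations within $20:
- jacket+kettle: cost 8+11=19, value 27+30=57
- desk lamp+kettle: cost 5+11=16, value 16+30=46
- desk lamp+jacket: cost 5+8=13, value 16+27=43
- kettle+plant: cost 11+8=19, value 30+10=40
- jacket+plant: cost 8+8=16, value 27+10=37
Best: 57 util.

57 util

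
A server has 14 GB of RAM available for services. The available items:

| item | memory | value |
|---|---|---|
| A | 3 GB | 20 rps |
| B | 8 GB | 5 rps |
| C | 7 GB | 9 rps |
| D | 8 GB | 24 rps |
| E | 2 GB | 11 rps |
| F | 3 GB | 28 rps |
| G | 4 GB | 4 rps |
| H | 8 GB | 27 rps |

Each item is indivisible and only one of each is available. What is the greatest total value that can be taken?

75 rps

Check high-value combinations within 14 GB:
- A+F+H: memory 3+3+8=14, value 20+28+27=75
- A+D+F: memory 3+8+3=14, value 20+24+28=72
- E+F+H: memory 2+3+8=13, value 11+28+27=66
Best: 75 rps.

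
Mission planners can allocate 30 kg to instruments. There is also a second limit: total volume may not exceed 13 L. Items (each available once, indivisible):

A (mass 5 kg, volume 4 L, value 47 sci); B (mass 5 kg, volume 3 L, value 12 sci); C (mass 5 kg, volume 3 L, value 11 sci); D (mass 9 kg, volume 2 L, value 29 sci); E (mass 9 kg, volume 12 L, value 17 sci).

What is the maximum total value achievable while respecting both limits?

99 sci

Feasible sets respecting both limits:
- A+B+C+D: mass 24, volume 12, value 99
- A+B+D: mass 19, volume 9, value 88
- A+C+D: mass 19, volume 9, value 87
Best: 99 sci.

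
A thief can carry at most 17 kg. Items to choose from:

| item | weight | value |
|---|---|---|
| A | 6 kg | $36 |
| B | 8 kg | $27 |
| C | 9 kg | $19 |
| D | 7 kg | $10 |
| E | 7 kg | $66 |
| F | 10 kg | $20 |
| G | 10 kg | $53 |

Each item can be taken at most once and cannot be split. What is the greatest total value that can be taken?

$119

Check high-value combinations within 17 kg:
- E+G: weight 7+10=17, value 66+53=119
- A+E: weight 6+7=13, value 36+66=102
- B+E: weight 8+7=15, value 27+66=93
Best: $119.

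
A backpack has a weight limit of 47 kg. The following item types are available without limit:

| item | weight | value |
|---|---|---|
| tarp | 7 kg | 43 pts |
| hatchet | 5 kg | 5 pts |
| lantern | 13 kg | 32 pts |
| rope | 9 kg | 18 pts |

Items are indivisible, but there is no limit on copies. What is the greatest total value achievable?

Best value-per-unit is tarp at 43/7; filling with it alone gives 6×43 = 258.
Optimal mix: 6×tarp + 1×hatchet → weight 47, value 263.

263 pts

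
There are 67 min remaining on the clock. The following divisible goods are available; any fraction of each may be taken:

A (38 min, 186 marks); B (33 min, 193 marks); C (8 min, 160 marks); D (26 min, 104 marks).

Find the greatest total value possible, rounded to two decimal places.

Take in order of value per unit:
- C (160/8 per unit): all 8 → value 160, running total 160.00
- B (193/33 per unit): all 33 → value 193, running total 353.00
- A (186/38 per unit): 26 of 38 → value 26×186/38 = 127.2632, running total 480.26
Total 480.26.

480.26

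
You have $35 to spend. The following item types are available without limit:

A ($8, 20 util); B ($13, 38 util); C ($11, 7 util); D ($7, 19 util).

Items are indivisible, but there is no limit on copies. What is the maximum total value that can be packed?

Best value-per-unit is B at 38/13; filling with it alone gives 2×38 = 76.
Optimal mix: 1×A + 2×B → cost 34, value 96.

96 util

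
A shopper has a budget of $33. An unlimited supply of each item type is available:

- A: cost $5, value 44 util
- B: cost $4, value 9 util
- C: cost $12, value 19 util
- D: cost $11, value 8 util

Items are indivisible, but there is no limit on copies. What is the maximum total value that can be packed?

Best value-per-unit is A at 44/5, and filling with it alone uses cost 6×5=30. No mix of the others beats 6×44 = 264.

264 util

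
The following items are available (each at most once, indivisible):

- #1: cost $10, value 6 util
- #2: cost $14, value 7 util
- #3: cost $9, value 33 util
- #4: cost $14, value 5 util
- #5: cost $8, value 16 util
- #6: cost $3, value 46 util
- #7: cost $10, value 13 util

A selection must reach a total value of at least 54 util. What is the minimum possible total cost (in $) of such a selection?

11

Subsets with value ≥ 54, sorted by total cost:
- #5+#6: cost 11, value 62
- #3+#6: cost 12, value 79
- #6+#7: cost 13, value 59
- #3+#5+#6: cost 20, value 95
Minimum cost: 11 $.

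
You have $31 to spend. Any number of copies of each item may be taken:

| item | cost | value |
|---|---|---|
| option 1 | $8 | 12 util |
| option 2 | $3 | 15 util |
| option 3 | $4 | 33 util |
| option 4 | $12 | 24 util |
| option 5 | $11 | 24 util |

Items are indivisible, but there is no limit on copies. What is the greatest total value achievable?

Best value-per-unit is option 3 at 33/4; filling with it alone gives 7×33 = 231.
Optimal mix: 1×option 2 + 7×option 3 → cost 31, value 246.

246 util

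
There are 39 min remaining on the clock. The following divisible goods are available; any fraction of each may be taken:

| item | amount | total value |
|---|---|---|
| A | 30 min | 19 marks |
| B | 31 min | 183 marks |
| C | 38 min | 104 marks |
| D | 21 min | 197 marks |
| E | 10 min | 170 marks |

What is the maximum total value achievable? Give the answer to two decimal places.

414.23

Take in order of value per unit:
- E (170/10 per unit): all 10 → value 170, running total 170.00
- D (197/21 per unit): all 21 → value 197, running total 367.00
- B (183/31 per unit): 8 of 31 → value 8×183/31 = 47.2258, running total 414.23
Total 414.23.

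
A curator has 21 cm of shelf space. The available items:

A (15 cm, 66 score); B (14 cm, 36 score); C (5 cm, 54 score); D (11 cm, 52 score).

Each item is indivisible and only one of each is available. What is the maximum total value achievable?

120 score

Check high-value combinations within 21 cm:
- A+C: length 15+5=20, value 66+54=120
- C+D: length 5+11=16, value 54+52=106
- B+C: length 14+5=19, value 36+54=90
- A: length 15, value 66
- C: length 5, value 54
Best: 120 score.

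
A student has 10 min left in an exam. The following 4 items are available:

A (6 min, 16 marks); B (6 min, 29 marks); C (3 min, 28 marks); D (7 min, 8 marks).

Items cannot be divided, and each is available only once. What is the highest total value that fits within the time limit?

57 marks

Check high-value combinations within 10 min:
- B+C: time 6+3=9, value 29+28=57
- A+C: time 6+3=9, value 16+28=44
- C+D: time 3+7=10, value 28+8=36
Best: 57 marks.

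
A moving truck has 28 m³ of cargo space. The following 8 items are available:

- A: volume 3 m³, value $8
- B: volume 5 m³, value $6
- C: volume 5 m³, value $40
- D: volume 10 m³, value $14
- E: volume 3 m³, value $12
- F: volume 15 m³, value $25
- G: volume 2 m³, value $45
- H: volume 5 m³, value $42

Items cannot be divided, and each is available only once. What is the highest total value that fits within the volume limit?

Check high-value combinations within 28 m³:
- A+C+D+E+G+H: volume 3+5+10+3+2+5=28, value 8+40+14+12+45+42=161
- A+B+C+E+G+H: volume 3+5+5+3+2+5=23, value 8+6+40+12+45+42=153
- C+D+E+G+H: volume 5+10+3+2+5=25, value 40+14+12+45+42=153
- C+F+G+H: volume 5+15+2+5=27, value 40+25+45+42=152
Best: $161.

$161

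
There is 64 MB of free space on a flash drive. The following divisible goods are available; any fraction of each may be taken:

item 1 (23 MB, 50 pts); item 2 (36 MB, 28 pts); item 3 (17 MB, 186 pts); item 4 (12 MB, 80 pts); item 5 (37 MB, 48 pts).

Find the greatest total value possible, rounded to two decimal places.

331.57

Take in order of value per unit:
- item 3 (186/17 per unit): all 17 → value 186, running total 186.00
- item 4 (80/12 per unit): all 12 → value 80, running total 266.00
- item 1 (50/23 per unit): all 23 → value 50, running total 316.00
- item 5 (48/37 per unit): 12 of 37 → value 12×48/37 = 15.5676, running total 331.57
Total 331.57.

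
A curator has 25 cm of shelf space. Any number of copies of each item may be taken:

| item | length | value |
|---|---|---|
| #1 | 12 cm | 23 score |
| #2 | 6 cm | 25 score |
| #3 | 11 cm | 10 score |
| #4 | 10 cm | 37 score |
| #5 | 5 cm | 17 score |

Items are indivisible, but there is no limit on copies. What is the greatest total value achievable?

Best value-per-unit is #2 at 25/6, and filling with it alone uses length 4×6=24. No mix of the others beats 4×25 = 100.

100 score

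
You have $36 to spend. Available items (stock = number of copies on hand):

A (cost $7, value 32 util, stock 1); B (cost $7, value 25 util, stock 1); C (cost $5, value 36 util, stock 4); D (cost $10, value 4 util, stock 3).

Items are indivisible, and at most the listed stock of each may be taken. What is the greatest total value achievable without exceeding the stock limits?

201 util

Best selections within cost 36 and stock limits:
- 1×A + 1×B + 4×C: cost 34, value 201
- 1×A + 4×C: cost 27, value 176
Best: 201 util.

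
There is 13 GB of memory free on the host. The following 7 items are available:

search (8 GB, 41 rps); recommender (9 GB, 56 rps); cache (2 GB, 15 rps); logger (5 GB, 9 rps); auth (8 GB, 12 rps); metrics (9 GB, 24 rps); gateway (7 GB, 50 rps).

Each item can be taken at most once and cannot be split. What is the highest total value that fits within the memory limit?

This is a 0/1 knapsack; check combinations near the capacity.
- recommender+cache: memory 9+2=11, value 56+15=71
- cache+gateway: memory 2+7=9, value 15+50=65
- logger+gateway: memory 5+7=12, value 9+50=59
Best: 71 rps.

71 rps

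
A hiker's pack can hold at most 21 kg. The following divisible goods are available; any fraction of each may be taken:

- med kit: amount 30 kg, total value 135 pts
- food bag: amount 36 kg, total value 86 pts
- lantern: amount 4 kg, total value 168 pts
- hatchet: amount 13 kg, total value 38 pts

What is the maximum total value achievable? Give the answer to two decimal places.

Take in order of value per unit:
- lantern (168/4 per unit): all 4 → value 168, running total 168.00
- med kit (135/30 per unit): 17 of 30 → value 17×135/30 = 76.5000, running total 244.50
Total 244.50.

244.50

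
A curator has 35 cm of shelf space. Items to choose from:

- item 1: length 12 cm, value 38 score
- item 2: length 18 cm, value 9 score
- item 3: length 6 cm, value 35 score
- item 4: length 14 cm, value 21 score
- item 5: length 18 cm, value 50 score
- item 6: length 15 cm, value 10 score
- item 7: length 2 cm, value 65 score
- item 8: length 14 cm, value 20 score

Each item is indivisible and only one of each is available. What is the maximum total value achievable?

159 score

Check high-value combinations within 35 cm:
- item 1+item 3+item 4+item 7: length 12+6+14+2=34, value 38+35+21+65=159
- item 1+item 3+item 7+item 8: length 12+6+2+14=34, value 38+35+65+20=158
- item 1+item 5+item 7: length 12+18+2=32, value 38+50+65=153
- item 3+item 5+item 7: length 6+18+2=26, value 35+50+65=150
Best: 159 score.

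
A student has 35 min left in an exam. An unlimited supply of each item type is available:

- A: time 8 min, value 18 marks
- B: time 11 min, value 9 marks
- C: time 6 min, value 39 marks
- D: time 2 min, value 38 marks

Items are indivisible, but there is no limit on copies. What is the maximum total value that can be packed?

Best value-per-unit is D at 38/2, and filling with it alone uses time 17×2=34. No mix of the others beats 17×38 = 646.

646 marks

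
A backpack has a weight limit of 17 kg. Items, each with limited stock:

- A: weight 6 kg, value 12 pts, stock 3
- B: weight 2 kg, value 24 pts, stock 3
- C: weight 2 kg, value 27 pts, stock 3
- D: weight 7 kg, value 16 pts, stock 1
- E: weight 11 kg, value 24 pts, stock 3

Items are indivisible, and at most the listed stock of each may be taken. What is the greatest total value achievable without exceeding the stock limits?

153 pts

Top feasible selections:
- 3×B + 3×C: weight 12, value 153
- 2×B + 3×C + 1×D: weight 17, value 145
- 3×B + 2×C + 1×D: weight 17, value 142
- 1×A + 2×B + 3×C: weight 16, value 141
Best: 153 pts.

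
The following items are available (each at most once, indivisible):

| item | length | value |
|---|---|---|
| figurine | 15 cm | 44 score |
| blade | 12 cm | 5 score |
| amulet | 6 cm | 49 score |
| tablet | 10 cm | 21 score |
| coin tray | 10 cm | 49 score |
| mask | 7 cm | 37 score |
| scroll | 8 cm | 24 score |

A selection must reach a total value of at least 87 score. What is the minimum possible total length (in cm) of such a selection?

Subsets with value ≥ 87, sorted by total length:
- amulet+coin tray: length 16, value 98
- amulet+mask+scroll: length 21, value 110
- figurine+amulet: length 21, value 93
- amulet+coin tray+mask: length 23, value 135
Minimum length: 16 cm.

16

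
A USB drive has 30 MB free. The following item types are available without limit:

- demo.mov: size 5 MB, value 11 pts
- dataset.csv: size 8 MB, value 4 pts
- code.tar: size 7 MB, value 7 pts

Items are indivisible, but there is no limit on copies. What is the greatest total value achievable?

66 pts

Best value-per-unit is demo.mov at 11/5, and filling with it alone uses size 6×5=30. No mix of the others beats 6×11 = 66.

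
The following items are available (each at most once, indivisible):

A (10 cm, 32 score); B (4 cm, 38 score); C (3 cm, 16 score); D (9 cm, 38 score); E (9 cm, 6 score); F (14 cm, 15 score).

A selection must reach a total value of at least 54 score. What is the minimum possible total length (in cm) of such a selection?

Subsets with value ≥ 54, sorted by total length:
- B+C: length 7, value 54
- C+D: length 12, value 54
- B+D: length 13, value 76
Minimum length: 7 cm.

7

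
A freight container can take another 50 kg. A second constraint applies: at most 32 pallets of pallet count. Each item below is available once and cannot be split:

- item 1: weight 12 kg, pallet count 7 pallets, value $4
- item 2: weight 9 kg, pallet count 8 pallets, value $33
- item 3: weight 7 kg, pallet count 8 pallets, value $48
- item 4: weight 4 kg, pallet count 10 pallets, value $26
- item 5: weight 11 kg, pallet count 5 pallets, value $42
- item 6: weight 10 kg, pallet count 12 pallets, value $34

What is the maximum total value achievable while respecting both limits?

Feasible sets respecting both limits:
- item 2+item 3+item 4+item 5: weight 31, pallet count 31, value 149
- item 1+item 3+item 5+item 6: weight 40, pallet count 32, value 128
- item 1+item 2+item 3+item 5: weight 39, pallet count 28, value 127
- item 3+item 5+item 6: weight 28, pallet count 25, value 124
Best: $149.

$149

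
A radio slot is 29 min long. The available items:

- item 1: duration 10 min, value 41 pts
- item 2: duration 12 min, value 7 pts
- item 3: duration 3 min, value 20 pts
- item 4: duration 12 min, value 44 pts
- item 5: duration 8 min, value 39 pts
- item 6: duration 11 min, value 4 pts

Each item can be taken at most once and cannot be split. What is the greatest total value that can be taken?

This is a 0/1 knapsack; check combinations near the capacity.
- item 1+item 3+item 4: duration 10+3+12=25, value 41+20+44=105
- item 3+item 4+item 5: duration 3+12+8=23, value 20+44+39=103
- item 1+item 3+item 5: duration 10+3+8=21, value 41+20+39=100
- item 1+item 4: duration 10+12=22, value 41+44=85
Best: 105 pts.

105 pts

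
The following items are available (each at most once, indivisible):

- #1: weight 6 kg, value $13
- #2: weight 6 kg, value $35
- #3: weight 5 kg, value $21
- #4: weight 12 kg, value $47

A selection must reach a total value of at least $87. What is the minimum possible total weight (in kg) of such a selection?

Subsets with value ≥ 87, sorted by total weight:
- #2+#3+#4: weight 23, value 103
- #1+#2+#4: weight 24, value 95
- #1+#2+#3+#4: weight 29, value 116
Minimum weight: 23 kg.

23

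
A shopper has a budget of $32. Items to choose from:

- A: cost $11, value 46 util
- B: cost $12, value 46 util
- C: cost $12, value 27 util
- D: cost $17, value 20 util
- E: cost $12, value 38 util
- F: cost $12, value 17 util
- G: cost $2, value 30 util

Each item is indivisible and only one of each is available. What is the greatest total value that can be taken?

Check high-value combinations within $32:
- A+B+G: cost 11+12+2=25, value 46+46+30=122
- A+E+G: cost 11+12+2=25, value 46+38+30=114
- B+E+G: cost 12+12+2=26, value 46+38+30=114
- A+C+G: cost 11+12+2=25, value 46+27+30=103
- B+C+G: cost 12+12+2=26, value 46+27+30=103
Best: 122 util.

122 util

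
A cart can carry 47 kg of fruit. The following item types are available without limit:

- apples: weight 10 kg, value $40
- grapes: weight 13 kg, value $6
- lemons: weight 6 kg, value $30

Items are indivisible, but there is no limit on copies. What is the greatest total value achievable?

$220

Best value-per-unit is lemons at 30/6; filling with it alone gives 7×30 = 210.
Optimal mix: 1×apples + 6×lemons → weight 46, value 220.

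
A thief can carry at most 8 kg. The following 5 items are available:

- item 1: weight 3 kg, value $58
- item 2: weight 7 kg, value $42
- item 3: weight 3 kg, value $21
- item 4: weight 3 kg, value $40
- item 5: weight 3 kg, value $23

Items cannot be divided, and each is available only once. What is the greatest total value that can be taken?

$98

Check high-value combinations within 8 kg:
- item 1+item 4: weight 3+3=6, value 58+40=98
- item 1+item 5: weight 3+3=6, value 58+23=81
- item 1+item 3: weight 3+3=6, value 58+21=79
Best: $98.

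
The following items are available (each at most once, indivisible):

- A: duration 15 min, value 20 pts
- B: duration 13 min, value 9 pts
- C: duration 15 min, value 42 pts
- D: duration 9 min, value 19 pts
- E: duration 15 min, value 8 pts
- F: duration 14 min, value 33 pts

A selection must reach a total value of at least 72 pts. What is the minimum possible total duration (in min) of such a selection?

Subsets with value ≥ 72, sorted by total duration:
- C+F: duration 29, value 75
- C+D+F: duration 38, value 94
Minimum duration: 29 min.

29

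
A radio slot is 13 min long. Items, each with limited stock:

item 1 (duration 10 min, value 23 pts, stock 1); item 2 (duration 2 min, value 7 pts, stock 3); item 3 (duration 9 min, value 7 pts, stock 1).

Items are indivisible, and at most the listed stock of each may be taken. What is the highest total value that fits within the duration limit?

Best selections within duration 13 and stock limits:
- 1×item 1 + 1×item 2: duration 12, value 30
- 1×item 1: duration 10, value 23
- 3×item 2: duration 6, value 21
Best: 30 pts.

30 pts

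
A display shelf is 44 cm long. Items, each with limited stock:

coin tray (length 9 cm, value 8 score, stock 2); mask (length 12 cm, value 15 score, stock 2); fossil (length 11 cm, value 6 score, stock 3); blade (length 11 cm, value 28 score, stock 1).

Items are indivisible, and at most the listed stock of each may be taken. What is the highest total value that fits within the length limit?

Top feasible selections:
- 1×coin tray + 2×mask + 1×blade: length 44, value 66
- 2×coin tray + 1×mask + 1×blade: length 41, value 59
- 2×mask + 1×blade: length 35, value 58
Best: 66 score.

66 score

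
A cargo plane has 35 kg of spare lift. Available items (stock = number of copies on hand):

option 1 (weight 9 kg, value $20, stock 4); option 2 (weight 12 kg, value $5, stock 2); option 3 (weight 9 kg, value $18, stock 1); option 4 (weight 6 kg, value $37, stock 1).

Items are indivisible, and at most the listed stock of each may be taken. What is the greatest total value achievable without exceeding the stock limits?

Best selections within weight 35 and stock limits:
- 3×option 1 + 1×option 4: weight 33, value 97
- 2×option 1 + 1×option 3 + 1×option 4: weight 33, value 95
Best: $97.

$97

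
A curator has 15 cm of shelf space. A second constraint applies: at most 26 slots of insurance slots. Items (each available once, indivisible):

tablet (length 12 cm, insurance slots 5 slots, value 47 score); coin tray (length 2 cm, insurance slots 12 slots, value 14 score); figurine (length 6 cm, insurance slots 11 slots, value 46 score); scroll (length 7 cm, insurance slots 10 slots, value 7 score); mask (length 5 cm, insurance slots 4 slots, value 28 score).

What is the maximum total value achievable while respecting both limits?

Feasible sets respecting both limits:
- figurine+mask: length 11, insurance slots 15, value 74
- tablet+coin tray: length 14, insurance slots 17, value 61
- coin tray+figurine: length 8, insurance slots 23, value 60
Best: 74 score.

74 score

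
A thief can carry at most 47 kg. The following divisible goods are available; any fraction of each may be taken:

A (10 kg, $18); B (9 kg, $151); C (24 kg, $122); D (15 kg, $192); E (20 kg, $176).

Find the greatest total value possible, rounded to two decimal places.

534.25

Take in order of value per unit:
- B (151/9 per unit): all 9 → value 151, running total 151.00
- D (192/15 per unit): all 15 → value 192, running total 343.00
- E (176/20 per unit): all 20 → value 176, running total 519.00
- C (122/24 per unit): 3 of 24 → value 3×122/24 = 15.2500, running total 534.25
Total 534.25.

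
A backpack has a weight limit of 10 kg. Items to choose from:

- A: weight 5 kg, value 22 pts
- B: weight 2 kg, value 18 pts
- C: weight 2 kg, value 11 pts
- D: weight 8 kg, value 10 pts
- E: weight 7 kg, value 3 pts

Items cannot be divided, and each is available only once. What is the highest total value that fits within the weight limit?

51 pts

Check high-value combinations within 10 kg:
- A+B+C: weight 5+2+2=9, value 22+18+11=51
- A+B: weight 5+2=7, value 22+18=40
- A+C: weight 5+2=7, value 22+11=33
- B+C: weight 2+2=4, value 18+11=29
- B+D: weight 2+8=10, value 18+10=28
Best: 51 pts.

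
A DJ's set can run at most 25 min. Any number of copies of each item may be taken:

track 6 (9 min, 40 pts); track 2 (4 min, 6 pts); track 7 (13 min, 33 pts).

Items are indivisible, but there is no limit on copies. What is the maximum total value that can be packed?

86 pts

Best value-per-unit is track 6 at 40/9; filling with it alone gives 2×40 = 80.
Optimal mix: 2×track 6 + 1×track 2 → duration 22, value 86.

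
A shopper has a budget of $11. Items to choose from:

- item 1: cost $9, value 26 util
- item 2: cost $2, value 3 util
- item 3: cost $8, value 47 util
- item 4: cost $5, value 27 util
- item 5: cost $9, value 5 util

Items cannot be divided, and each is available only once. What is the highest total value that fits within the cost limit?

Check high-value combinations within $11:
- item 2+item 3: cost 2+8=10, value 3+47=50
- item 3: cost 8, value 47
- item 2+item 4: cost 2+5=7, value 3+27=30
- item 1+item 2: cost 9+2=11, value 26+3=29
- item 4: cost 5, value 27
Best: 50 util.

50 util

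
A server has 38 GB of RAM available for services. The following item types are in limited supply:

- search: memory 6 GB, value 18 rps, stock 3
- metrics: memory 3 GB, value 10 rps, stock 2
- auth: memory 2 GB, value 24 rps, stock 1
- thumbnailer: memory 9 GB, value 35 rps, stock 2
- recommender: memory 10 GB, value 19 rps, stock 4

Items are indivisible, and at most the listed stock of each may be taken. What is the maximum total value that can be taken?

150 rps

Best selections within memory 38 and stock limits:
- 2×search + 2×metrics + 1×auth + 2×thumbnailer: memory 38, value 150
- 3×search + 1×auth + 2×thumbnailer: memory 38, value 148
Best: 150 rps.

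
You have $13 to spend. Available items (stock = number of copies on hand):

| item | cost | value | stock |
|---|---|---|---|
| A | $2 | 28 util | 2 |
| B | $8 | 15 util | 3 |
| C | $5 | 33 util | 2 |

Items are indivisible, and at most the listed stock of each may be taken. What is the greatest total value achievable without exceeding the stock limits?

Top feasible selections:
- 1×A + 2×C: cost 12, value 94
- 2×A + 1×C: cost 9, value 89
- 2×A + 1×B: cost 12, value 71
- 2×C: cost 10, value 66
Best: 94 util.

94 util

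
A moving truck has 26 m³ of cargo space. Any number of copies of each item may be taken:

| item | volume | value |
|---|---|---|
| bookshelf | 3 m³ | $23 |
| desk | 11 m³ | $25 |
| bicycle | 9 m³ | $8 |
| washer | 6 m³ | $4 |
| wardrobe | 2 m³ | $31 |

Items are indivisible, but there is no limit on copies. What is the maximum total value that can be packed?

$403

Best value-per-unit is wardrobe at 31/2, and filling with it alone uses volume 13×2=26. No mix of the others beats 13×31 = 403.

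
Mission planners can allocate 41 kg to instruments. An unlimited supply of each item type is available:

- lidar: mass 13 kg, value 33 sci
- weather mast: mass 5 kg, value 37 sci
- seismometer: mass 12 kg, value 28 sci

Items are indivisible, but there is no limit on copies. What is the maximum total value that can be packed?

296 sci

Best value-per-unit is weather mast at 37/5, and filling with it alone uses mass 8×5=40. No mix of the others beats 8×37 = 296.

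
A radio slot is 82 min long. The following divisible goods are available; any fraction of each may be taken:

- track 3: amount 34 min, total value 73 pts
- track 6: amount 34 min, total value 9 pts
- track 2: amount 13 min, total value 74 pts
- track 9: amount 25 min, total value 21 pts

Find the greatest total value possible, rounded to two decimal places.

170.65

Take in order of value per unit:
- track 2 (74/13 per unit): all 13 → value 74, running total 74.00
- track 3 (73/34 per unit): all 34 → value 73, running total 147.00
- track 9 (21/25 per unit): all 25 → value 21, running total 168.00
- track 6 (9/34 per unit): 10 of 34 → value 10×9/34 = 2.6471, running total 170.65
Total 170.65.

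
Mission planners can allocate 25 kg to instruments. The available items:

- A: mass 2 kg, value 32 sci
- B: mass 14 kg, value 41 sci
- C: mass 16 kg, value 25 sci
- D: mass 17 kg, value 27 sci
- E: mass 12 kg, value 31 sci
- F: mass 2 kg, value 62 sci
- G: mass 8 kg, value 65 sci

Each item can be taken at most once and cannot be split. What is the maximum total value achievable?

Check high-value combinations within 25 kg:
- A+E+F+G: mass 2+12+2+8=24, value 32+31+62+65=190
- B+F+G: mass 14+2+8=24, value 41+62+65=168
- A+F+G: mass 2+2+8=12, value 32+62+65=159
- E+F+G: mass 12+2+8=22, value 31+62+65=158
Best: 190 sci.

190 sci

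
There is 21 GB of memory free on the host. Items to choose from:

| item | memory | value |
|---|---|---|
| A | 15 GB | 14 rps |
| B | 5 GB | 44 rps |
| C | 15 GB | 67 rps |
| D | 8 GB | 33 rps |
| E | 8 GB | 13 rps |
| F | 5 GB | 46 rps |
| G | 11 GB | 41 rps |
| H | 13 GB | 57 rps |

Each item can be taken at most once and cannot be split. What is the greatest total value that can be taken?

Check high-value combinations within 21 GB:
- B+F+G: memory 5+5+11=21, value 44+46+41=131
- B+D+F: memory 5+8+5=18, value 44+33+46=123
- C+F: memory 15+5=20, value 67+46=113
- B+C: memory 5+15=20, value 44+67=111
- B+E+F: memory 5+8+5=18, value 44+13+46=103
Best: 131 rps.

131 rps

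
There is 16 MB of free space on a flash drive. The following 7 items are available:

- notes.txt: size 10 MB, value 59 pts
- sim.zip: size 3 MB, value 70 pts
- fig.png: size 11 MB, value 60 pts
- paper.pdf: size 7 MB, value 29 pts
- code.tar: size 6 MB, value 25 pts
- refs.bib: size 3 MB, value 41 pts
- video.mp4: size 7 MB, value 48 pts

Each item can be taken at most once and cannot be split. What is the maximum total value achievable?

Check high-value combinations within 16 MB:
- notes.txt+sim.zip+refs.bib: size 10+3+3=16, value 59+70+41=170
- sim.zip+refs.bib+video.mp4: size 3+3+7=13, value 70+41+48=159
- sim.zip+code.tar+video.mp4: size 3+6+7=16, value 70+25+48=143
Best: 170 pts.

170 pts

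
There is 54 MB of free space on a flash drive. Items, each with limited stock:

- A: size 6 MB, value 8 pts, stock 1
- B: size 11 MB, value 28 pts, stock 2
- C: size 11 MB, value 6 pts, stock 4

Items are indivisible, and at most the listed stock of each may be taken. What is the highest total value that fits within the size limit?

Top feasible selections:
- 1×A + 2×B + 2×C: size 50, value 76
- 1×A + 2×B + 1×C: size 39, value 70
- 2×B + 2×C: size 44, value 68
- 1×A + 2×B: size 28, value 64
Best: 76 pts.

76 pts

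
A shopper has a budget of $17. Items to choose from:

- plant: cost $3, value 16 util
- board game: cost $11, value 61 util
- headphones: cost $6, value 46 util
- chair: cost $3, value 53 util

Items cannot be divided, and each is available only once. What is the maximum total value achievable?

130 util

Check high-value combinations within $17:
- plant+board game+chair: cost 3+11+3=17, value 16+61+53=130
- plant+headphones+chair: cost 3+6+3=12, value 16+46+53=115
- board game+chair: cost 11+3=14, value 61+53=114
- board game+headphones: cost 11+6=17, value 61+46=107
Best: 130 util.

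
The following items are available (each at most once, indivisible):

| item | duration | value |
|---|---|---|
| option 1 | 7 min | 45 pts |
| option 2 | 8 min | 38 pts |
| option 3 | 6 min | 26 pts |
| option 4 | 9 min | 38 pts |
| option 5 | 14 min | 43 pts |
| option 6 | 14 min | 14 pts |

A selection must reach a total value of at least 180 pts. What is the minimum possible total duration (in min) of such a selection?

Subsets with value ≥ 180, sorted by total duration:
- option 1+option 2+option 3+option 4+option 5: duration 44, value 190
- option 1+option 2+option 3+option 4+option 5+option 6: duration 58, value 204
Minimum duration: 44 min.

44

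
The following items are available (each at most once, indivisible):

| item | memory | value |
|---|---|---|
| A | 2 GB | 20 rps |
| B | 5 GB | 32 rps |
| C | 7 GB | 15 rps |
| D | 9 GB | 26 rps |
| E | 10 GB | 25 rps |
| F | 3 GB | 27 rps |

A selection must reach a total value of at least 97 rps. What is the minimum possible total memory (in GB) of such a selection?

Subsets with value ≥ 97, sorted by total memory:
- A+B+D+F: memory 19, value 105
- A+B+E+F: memory 20, value 104
- B+C+D+F: memory 24, value 100
- A+D+E+F: memory 24, value 98
Minimum memory: 19 GB.

19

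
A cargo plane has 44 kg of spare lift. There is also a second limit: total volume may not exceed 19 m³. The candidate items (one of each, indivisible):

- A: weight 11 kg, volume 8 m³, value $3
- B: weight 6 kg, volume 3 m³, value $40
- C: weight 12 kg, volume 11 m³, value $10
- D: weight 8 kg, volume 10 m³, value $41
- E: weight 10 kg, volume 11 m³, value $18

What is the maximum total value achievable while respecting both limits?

Feasible sets respecting both limits:
- B+D: weight 14, volume 13, value 81
- B+E: weight 16, volume 14, value 58
- B+C: weight 18, volume 14, value 50
Best: $81.

$81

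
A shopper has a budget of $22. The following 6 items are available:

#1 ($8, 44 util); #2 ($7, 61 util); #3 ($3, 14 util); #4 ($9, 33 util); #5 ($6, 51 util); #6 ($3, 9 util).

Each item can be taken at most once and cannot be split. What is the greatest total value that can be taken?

Check high-value combinations within $22:
- #1+#2+#5: cost 8+7+6=21, value 44+61+51=156
- #2+#4+#5: cost 7+9+6=22, value 61+33+51=145
- #2+#3+#5+#6: cost 7+3+6+3=19, value 61+14+51+9=135
- #1+#2+#3+#6: cost 8+7+3+3=21, value 44+61+14+9=128
- #2+#3+#5: cost 7+3+6=16, value 61+14+51=126
Best: 156 util.

156 util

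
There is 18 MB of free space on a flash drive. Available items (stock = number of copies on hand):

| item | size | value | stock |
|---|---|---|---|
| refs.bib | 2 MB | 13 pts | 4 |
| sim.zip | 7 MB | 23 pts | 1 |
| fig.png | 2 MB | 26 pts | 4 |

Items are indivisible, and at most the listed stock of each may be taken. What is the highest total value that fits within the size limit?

Top feasible selections:
- 4×refs.bib + 4×fig.png: size 16, value 156
- 3×refs.bib + 4×fig.png: size 14, value 143
- 1×refs.bib + 1×sim.zip + 4×fig.png: size 17, value 140
- 2×refs.bib + 4×fig.png: size 12, value 130
Best: 156 pts.

156 pts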